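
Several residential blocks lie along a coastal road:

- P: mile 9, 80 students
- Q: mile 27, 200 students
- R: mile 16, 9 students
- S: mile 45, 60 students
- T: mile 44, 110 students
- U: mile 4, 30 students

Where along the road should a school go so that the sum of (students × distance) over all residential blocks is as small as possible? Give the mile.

x = 27

For a sum of weighted absolute distances on a line, the optimum is the weighted median (not the mean). Total weight W = 489; half-weight = 244.5.
Sort by position and accumulate weight:
  mile 4 (U, w=30) → cum 30
  mile 9 (P, w=80) → cum 110
  mile 16 (R, w=9) → cum 119
  mile 27 (Q, w=200) → cum 319  ≥ 244.5 → median here
  mile 44 (T, w=110) → cum 429
  mile 45 (S, w=60) → cum 489
Optimal location: mile 27.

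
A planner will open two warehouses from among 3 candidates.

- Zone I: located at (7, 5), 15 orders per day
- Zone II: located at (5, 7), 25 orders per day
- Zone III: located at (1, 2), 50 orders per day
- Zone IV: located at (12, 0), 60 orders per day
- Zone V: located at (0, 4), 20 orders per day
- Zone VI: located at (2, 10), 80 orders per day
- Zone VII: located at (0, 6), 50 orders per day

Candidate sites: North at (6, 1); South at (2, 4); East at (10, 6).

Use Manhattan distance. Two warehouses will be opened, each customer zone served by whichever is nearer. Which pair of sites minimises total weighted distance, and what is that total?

{North, South}, total 1515

Evaluate every pair (each demand assigned to the nearer of the two):
  {North, South}: total = 1515
  {South, East}: total = 1560
  {North, East}: total = 2570
Best pair: {North, South} with total 1515.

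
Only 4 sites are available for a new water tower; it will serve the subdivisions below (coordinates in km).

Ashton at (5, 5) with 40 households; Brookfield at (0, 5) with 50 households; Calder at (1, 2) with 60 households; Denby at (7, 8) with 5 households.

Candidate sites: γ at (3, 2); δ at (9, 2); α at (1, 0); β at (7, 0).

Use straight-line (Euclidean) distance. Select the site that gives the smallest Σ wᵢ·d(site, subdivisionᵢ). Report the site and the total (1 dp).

Total weighted distance at each candidate:
  γ (3, 2): total = 512.4
  δ (9, 2): total = 1186.0
  α (1, 0): total = 681.1
  β (7, 0): total = 1065.0
Minimum is at γ with total 512.4 km.

γ, total 512.4 km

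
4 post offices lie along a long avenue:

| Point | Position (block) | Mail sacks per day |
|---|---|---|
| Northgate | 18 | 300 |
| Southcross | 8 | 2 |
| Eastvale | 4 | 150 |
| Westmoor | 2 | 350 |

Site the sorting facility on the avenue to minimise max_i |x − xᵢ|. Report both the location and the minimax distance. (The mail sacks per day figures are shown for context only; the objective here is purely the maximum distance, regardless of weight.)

location 10, max distance 8

The 1-center on a line is the midpoint of the two extreme points: leftmost at 2, rightmost at 18.
Optimal location = (2 + 18)/2 = 10; maximum distance = (18 − 2)/2 = 8.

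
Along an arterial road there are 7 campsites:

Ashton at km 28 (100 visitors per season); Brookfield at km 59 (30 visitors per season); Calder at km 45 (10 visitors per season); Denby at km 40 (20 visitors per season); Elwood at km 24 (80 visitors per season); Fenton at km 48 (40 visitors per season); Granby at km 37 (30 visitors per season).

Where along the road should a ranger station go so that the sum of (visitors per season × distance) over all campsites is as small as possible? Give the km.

x = 28

For a sum of weighted absolute distances on a line, the optimum is the weighted median (not the mean). Total weight W = 310; half-weight = 155.
Sort by position and accumulate weight:
  km 24 (Elwood, w=80) → cum 80
  km 28 (Ashton, w=100) → cum 180  ≥ 155 → median here
  km 37 (Granby, w=30) → cum 210
  km 40 (Denby, w=20) → cum 230
  km 45 (Calder, w=10) → cum 240
  km 48 (Fenton, w=40) → cum 280
  km 59 (Brookfield, w=30) → cum 310
Optimal location: km 28.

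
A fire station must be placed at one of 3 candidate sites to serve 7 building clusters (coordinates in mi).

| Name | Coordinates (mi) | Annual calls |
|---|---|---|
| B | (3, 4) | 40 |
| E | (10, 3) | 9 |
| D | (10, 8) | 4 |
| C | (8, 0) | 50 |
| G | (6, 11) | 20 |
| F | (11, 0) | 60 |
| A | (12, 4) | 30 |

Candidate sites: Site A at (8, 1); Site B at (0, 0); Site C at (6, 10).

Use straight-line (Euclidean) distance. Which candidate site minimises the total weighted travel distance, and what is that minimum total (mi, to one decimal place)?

Total weighted distance at each candidate:
  Site A (8, 1): total = 881.5
  Site B (0, 0): total = 2035.3
  Site C (6, 10): total = 1814.1
Minimum is at Site A with total 881.5 mi.

Site A, total 881.5 mi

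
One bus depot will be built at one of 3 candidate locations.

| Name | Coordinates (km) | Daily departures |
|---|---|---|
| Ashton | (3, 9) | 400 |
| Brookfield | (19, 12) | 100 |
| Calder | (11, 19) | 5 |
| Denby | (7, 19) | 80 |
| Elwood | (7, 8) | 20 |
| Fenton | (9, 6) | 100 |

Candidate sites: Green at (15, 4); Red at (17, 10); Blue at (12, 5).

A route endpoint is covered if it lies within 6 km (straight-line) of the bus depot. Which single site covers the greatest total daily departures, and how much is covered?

Blue, covering 120

Coverage radius r = 6 km; a point is covered iff (Δx)²+(Δy)² ≤ 6² = 36.
  Green (15, 4): covers {none} → 0
  Red (17, 10): covers {Brookfield} → 100
  Blue (12, 5): covers {Elwood, Fenton} → 120
Maximum coverage at Blue: 120 daily departures.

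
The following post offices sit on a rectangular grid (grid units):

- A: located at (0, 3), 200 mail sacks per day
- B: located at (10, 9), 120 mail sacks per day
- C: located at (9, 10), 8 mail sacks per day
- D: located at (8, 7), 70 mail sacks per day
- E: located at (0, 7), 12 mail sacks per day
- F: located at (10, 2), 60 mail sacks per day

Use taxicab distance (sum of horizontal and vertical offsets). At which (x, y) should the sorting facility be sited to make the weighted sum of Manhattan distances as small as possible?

Manhattan distance separates: Σwᵢ(|x−xᵢ|+|y−yᵢ|) = Σwᵢ|x−xᵢ| + Σwᵢ|y−yᵢ|, so x and y are optimised independently as 1-D weighted medians.
Total weight W = 470; half = 235.
x-coordinate, sorted with cumulative weight:
  x=0 (A, w=200) cum 200
  x=0 (E, w=12) cum 212
  x=8 (D, w=70) cum 282  ← median
  x=9 (C, w=8) cum 290
  x=10 (B, w=120) cum 410
  x=10 (F, w=60) cum 470
⇒ x* = 8
y-coordinate, sorted with cumulative weight:
  y=2 (F, w=60) cum 60
  y=3 (A, w=200) cum 260  ← median
  y=7 (D, w=70) cum 330
  y=7 (E, w=12) cum 342
  y=9 (B, w=120) cum 462
  y=10 (C, w=8) cum 470
⇒ y* = 3

(8, 3)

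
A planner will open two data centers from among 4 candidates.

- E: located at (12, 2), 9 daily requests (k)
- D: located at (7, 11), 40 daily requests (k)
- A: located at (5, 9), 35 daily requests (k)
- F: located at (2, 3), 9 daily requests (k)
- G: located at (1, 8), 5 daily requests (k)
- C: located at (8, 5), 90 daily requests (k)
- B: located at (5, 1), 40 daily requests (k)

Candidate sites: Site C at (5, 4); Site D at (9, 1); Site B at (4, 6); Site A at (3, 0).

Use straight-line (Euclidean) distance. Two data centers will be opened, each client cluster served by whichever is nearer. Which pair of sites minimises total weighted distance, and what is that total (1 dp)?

Evaluate every pair (each demand assigned to the nearer of the two):
  {Site C, Site B}: total = 860.5
  {Site B, Site A}: total = 931.4
  {Site D, Site B}: total = 953.9
  {Site C, Site D}: total = 956.0
  {Site C, Site A}: total = 962.5
  {Site D, Site A}: total = 1279.6
Best pair: {Site C, Site B} with total 860.5.

{Site C, Site B}, total 860.5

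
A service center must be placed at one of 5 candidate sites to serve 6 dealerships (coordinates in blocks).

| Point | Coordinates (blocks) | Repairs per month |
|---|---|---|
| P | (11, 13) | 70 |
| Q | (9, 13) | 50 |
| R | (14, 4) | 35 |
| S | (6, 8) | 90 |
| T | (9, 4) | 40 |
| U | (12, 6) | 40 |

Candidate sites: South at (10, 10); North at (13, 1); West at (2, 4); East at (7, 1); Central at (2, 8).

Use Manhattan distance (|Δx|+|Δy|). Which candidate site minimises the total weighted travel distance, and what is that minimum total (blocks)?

Total weighted distance at each candidate:
  South (10, 10): total = 1890
  North (13, 1): total = 3700
  West (2, 4): total = 3960
  East (7, 1): total = 3490
  Central (2, 8): total = 3420
Minimum is at South with total 1890 blocks.

South, total 1890 blocks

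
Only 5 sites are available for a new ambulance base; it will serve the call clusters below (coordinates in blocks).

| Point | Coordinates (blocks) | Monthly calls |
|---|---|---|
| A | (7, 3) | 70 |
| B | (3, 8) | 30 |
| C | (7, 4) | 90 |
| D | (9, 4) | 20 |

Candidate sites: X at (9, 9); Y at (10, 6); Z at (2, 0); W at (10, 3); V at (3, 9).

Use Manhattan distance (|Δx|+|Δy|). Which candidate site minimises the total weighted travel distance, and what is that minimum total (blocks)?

Total weighted distance at each candidate:
  X (9, 9): total = 1500
  Y (10, 6): total = 1200
  Z (2, 0): total = 1860
  W (10, 3): total = 970
  V (3, 9): total = 1760
Minimum is at W with total 970 blocks.

W, total 970 blocks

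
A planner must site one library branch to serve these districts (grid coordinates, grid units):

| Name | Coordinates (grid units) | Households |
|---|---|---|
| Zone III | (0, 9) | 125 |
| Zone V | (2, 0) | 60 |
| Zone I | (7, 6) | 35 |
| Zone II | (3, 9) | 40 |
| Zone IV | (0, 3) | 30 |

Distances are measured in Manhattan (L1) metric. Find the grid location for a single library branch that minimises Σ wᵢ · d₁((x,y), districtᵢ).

Manhattan distance separates: Σwᵢ(|x−xᵢ|+|y−yᵢ|) = Σwᵢ|x−xᵢ| + Σwᵢ|y−yᵢ|, so x and y are optimised independently as 1-D weighted medians.
Total weight W = 290; half = 145.
x-coordinate, sorted with cumulative weight:
  x=0 (Zone III, w=125) cum 125
  x=0 (Zone IV, w=30) cum 155  ← median
  x=2 (Zone V, w=60) cum 215
  x=3 (Zone II, w=40) cum 255
  x=7 (Zone I, w=35) cum 290
⇒ x* = 0
y-coordinate, sorted with cumulative weight:
  y=0 (Zone V, w=60) cum 60
  y=3 (Zone IV, w=30) cum 90
  y=6 (Zone I, w=35) cum 125
  y=9 (Zone III, w=125) cum 250  ← median
  y=9 (Zone II, w=40) cum 290
⇒ y* = 9

(0, 9)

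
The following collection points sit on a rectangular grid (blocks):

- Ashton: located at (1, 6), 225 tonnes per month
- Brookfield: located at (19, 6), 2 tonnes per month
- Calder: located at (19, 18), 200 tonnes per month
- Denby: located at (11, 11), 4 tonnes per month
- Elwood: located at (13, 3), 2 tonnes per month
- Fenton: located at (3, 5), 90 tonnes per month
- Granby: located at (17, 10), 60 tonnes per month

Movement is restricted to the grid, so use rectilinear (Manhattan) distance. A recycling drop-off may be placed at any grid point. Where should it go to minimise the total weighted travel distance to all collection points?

Manhattan distance separates: Σwᵢ(|x−xᵢ|+|y−yᵢ|) = Σwᵢ|x−xᵢ| + Σwᵢ|y−yᵢ|, so x and y are optimised independently as 1-D weighted medians.
Total weight W = 583; half = 291.5.
x-coordinate, sorted with cumulative weight:
  x=1 (Ashton, w=225) cum 225
  x=3 (Fenton, w=90) cum 315  ← median
  x=11 (Denby, w=4) cum 319
  x=13 (Elwood, w=2) cum 321
  x=17 (Granby, w=60) cum 381
  x=19 (Brookfield, w=2) cum 383
  x=19 (Calder, w=200) cum 583
⇒ x* = 3
y-coordinate, sorted with cumulative weight:
  y=3 (Elwood, w=2) cum 2
  y=5 (Fenton, w=90) cum 92
  y=6 (Ashton, w=225) cum 317  ← median
  y=6 (Brookfield, w=2) cum 319
  y=10 (Granby, w=60) cum 379
  y=11 (Denby, w=4) cum 383
  y=18 (Calder, w=200) cum 583
⇒ y* = 6

(3, 6)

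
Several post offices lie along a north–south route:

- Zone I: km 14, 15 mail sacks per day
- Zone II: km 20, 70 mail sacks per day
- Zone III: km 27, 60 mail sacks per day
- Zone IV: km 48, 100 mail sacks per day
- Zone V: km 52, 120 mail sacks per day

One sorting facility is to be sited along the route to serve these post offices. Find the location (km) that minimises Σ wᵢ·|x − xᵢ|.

For a sum of weighted absolute distances on a line, the optimum is the weighted median (not the mean). Total weight W = 365; half-weight = 182.5.
Sort by position and accumulate weight:
  km 14 (Zone I, w=15) → cum 15
  km 20 (Zone II, w=70) → cum 85
  km 27 (Zone III, w=60) → cum 145
  km 48 (Zone IV, w=100) → cum 245  ≥ 182.5 → median here
  km 52 (Zone V, w=120) → cum 365
Optimal location: km 48.

x = 48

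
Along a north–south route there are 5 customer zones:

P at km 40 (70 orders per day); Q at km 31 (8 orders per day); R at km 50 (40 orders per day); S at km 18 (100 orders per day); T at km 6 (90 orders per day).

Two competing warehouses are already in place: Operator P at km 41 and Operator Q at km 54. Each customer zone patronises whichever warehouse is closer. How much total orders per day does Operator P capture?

The indifferent point is the midpoint (41+54)/2 = 47.5; customer zones left of it (closer to Operator P at 41) go to Operator P, those right go to Operator Q.
  T at 6 (w=90) → Operator P
  S at 18 (w=100) → Operator P
  Q at 31 (w=8) → Operator P
  P at 40 (w=70) → Operator P
  R at 50 (w=40) → Operator Q
Operator P captures 268; Operator Q captures 40.

268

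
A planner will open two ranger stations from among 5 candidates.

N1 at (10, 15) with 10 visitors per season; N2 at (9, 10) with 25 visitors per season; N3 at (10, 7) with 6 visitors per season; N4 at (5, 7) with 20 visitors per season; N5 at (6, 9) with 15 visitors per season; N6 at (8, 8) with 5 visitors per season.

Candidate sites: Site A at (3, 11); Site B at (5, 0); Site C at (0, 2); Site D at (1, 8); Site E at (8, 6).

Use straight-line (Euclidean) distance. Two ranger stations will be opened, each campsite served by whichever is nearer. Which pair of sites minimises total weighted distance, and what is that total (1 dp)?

{Site A, Site E}, total 324.4

Evaluate every pair (each demand assigned to the nearer of the two):
  {Site A, Site E}: total = 324.4
  {Site B, Site E}: total = 336.0
  {Site C, Site E}: total = 336.0
  {Site D, Site E}: total = 336.0
  {Site A, Site D}: total = 446.8
  {Site A, Site B}: total = 453.7
  {Site A, Site C}: total = 453.7
  {Site B, Site D}: total = 565.7
  {Site C, Site D}: total = 568.5
  {Site B, Site C}: total = 797.5
Best pair: {Site A, Site E} with total 324.4.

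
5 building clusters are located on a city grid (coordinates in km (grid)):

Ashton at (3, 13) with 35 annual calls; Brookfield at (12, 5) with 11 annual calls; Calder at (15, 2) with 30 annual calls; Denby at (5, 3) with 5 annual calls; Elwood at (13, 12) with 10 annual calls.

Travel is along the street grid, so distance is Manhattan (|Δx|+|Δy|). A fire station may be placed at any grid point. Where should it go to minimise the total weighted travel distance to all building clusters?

(12, 5)

Manhattan distance separates: Σwᵢ(|x−xᵢ|+|y−yᵢ|) = Σwᵢ|x−xᵢ| + Σwᵢ|y−yᵢ|, so x and y are optimised independently as 1-D weighted medians.
Total weight W = 91; half = 45.5.
x-coordinate, sorted with cumulative weight:
  x=3 (Ashton, w=35) cum 35
  x=5 (Denby, w=5) cum 40
  x=12 (Brookfield, w=11) cum 51  ← median
  x=13 (Elwood, w=10) cum 61
  x=15 (Calder, w=30) cum 91
⇒ x* = 12
y-coordinate, sorted with cumulative weight:
  y=2 (Calder, w=30) cum 30
  y=3 (Denby, w=5) cum 35
  y=5 (Brookfield, w=11) cum 46  ← median
  y=12 (Elwood, w=10) cum 56
  y=13 (Ashton, w=35) cum 91
⇒ y* = 5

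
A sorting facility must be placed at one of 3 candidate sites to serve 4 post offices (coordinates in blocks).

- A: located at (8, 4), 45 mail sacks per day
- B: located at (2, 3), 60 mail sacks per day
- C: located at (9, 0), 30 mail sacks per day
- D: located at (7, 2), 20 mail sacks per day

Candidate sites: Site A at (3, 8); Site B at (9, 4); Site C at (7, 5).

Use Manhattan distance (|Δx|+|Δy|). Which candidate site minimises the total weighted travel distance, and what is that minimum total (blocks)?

Total weighted distance at each candidate:
  Site A (3, 8): total = 1385
  Site B (9, 4): total = 725
  Site C (7, 5): total = 780
Minimum is at Site B with total 725 blocks.

Site B, total 725 blocks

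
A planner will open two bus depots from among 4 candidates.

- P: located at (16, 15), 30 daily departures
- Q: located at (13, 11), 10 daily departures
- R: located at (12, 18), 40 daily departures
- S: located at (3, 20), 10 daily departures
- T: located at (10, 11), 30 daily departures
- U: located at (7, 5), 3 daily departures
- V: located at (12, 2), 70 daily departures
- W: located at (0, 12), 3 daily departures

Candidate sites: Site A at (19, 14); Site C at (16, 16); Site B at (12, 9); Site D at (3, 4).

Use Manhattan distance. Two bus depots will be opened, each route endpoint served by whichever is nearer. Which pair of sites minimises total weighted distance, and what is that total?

Evaluate every pair (each demand assigned to the nearer of the two):
  {Site C, Site B}: total = 1152
  {Site A, Site B}: total = 1392
  {Site B, Site D}: total = 1508
  {Site C, Site D}: total = 1658
  {Site A, Site D}: total = 1988
  {Site A, Site C}: total = 2230
Best pair: {Site C, Site B} with total 1152.

{Site C, Site B}, total 1152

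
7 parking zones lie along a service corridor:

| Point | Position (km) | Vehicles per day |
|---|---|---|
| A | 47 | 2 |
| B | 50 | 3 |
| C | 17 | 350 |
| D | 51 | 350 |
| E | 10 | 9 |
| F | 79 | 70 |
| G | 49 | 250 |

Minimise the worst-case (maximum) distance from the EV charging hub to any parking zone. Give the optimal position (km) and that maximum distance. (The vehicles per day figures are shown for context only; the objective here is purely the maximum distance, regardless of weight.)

location 44.5, max distance 34.5

The 1-center on a line is the midpoint of the two extreme points: leftmost at 10, rightmost at 79.
Optimal location = (10 + 79)/2 = 44.5; maximum distance = (79 − 10)/2 = 34.5.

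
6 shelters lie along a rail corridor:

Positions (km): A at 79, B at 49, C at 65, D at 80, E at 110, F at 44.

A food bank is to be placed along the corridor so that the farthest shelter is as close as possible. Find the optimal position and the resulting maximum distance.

The 1-center on a line is the midpoint of the two extreme points: leftmost at 44, rightmost at 110.
Optimal location = (44 + 110)/2 = 77; maximum distance = (110 − 44)/2 = 33.

location 77, max distance 33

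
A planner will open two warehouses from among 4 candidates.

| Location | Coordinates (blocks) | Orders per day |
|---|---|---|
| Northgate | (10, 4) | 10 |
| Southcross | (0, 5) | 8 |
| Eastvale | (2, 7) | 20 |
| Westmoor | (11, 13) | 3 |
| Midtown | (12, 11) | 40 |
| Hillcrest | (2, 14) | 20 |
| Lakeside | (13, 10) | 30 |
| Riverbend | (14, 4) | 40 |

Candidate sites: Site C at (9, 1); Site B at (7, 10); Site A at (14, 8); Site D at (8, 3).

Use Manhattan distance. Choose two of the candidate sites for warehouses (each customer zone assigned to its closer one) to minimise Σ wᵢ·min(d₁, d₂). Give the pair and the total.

Evaluate every pair (each demand assigned to the nearer of the two):
  {Site B, Site A}: total = 987
  {Site A, Site D}: total = 1124
  {Site B, Site D}: total = 1171
  {Site C, Site B}: total = 1237
  {Site C, Site A}: total = 1238
  {Site C, Site D}: total = 1809
Best pair: {Site B, Site A} with total 987.

{Site B, Site A}, total 987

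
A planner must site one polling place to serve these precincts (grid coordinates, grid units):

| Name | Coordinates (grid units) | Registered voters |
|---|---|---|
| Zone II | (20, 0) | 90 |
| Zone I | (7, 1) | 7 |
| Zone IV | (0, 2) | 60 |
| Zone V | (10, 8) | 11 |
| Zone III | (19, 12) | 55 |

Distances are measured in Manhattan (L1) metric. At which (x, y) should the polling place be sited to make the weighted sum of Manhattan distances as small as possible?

(19, 2)

Manhattan distance separates: Σwᵢ(|x−xᵢ|+|y−yᵢ|) = Σwᵢ|x−xᵢ| + Σwᵢ|y−yᵢ|, so x and y are optimised independently as 1-D weighted medians.
Total weight W = 223; half = 111.5.
x-coordinate, sorted with cumulative weight:
  x=0 (Zone IV, w=60) cum 60
  x=7 (Zone I, w=7) cum 67
  x=10 (Zone V, w=11) cum 78
  x=19 (Zone III, w=55) cum 133  ← median
  x=20 (Zone II, w=90) cum 223
⇒ x* = 19
y-coordinate, sorted with cumulative weight:
  y=0 (Zone II, w=90) cum 90
  y=1 (Zone I, w=7) cum 97
  y=2 (Zone IV, w=60) cum 157  ← median
  y=8 (Zone V, w=11) cum 168
  y=12 (Zone III, w=55) cum 223
⇒ y* = 2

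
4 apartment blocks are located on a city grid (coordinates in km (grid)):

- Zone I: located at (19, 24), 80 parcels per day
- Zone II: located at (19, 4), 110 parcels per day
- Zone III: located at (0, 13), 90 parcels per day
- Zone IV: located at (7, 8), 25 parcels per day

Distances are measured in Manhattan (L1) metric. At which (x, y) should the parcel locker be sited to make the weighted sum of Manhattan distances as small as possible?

(19, 13)

Manhattan distance separates: Σwᵢ(|x−xᵢ|+|y−yᵢ|) = Σwᵢ|x−xᵢ| + Σwᵢ|y−yᵢ|, so x and y are optimised independently as 1-D weighted medians.
Total weight W = 305; half = 152.5.
x-coordinate, sorted with cumulative weight:
  x=0 (Zone III, w=90) cum 90
  x=7 (Zone IV, w=25) cum 115
  x=19 (Zone I, w=80) cum 195  ← median
  x=19 (Zone II, w=110) cum 305
⇒ x* = 19
y-coordinate, sorted with cumulative weight:
  y=4 (Zone II, w=110) cum 110
  y=8 (Zone IV, w=25) cum 135
  y=13 (Zone III, w=90) cum 225  ← median
  y=24 (Zone I, w=80) cum 305
⇒ y* = 13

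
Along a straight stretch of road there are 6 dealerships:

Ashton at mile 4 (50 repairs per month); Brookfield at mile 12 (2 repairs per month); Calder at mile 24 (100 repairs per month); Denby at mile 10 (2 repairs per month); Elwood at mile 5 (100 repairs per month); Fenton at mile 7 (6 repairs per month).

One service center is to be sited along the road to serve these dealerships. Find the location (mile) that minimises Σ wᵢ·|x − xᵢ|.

x = 5

For a sum of weighted absolute distances on a line, the optimum is the weighted median (not the mean). Total weight W = 260; half-weight = 130.
Sort by position and accumulate weight:
  mile 4 (Ashton, w=50) → cum 50
  mile 5 (Elwood, w=100) → cum 150  ≥ 130 → median here
  mile 7 (Fenton, w=6) → cum 156
  mile 10 (Denby, w=2) → cum 158
  mile 12 (Brookfield, w=2) → cum 160
  mile 24 (Calder, w=100) → cum 260
Optimal location: mile 5.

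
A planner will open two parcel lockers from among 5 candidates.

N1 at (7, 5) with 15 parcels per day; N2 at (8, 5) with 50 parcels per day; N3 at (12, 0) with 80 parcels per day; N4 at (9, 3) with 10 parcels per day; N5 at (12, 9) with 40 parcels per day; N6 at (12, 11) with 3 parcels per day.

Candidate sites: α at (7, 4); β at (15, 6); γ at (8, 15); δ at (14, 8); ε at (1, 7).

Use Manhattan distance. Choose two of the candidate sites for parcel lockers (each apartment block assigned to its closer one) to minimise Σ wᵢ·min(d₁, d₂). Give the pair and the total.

{α, δ}, total 1000

Evaluate every pair (each demand assigned to the nearer of the two):
  {α, δ}: total = 1000
  {α, β}: total = 1129
  {α, γ}: total = 1289
  {α, ε}: total = 1301
  {β, δ}: total = 1480
  {β, ε}: total = 1594
  {δ, ε}: total = 1605
  {β, γ}: total = 1609
  {γ, δ}: total = 1635
  {γ, ε}: total = 2554
Best pair: {α, δ} with total 1000.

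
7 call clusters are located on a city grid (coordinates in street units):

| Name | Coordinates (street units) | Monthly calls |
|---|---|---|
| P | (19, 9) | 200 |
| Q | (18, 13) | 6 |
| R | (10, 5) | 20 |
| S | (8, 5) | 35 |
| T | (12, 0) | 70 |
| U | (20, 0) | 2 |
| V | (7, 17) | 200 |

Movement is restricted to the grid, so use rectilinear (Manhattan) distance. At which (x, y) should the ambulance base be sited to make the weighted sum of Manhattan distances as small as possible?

Manhattan distance separates: Σwᵢ(|x−xᵢ|+|y−yᵢ|) = Σwᵢ|x−xᵢ| + Σwᵢ|y−yᵢ|, so x and y are optimised independently as 1-D weighted medians.
Total weight W = 533; half = 266.5.
x-coordinate, sorted with cumulative weight:
  x=7 (V, w=200) cum 200
  x=8 (S, w=35) cum 235
  x=10 (R, w=20) cum 255
  x=12 (T, w=70) cum 325  ← median
  x=18 (Q, w=6) cum 331
  x=19 (P, w=200) cum 531
  x=20 (U, w=2) cum 533
⇒ x* = 12
y-coordinate, sorted with cumulative weight:
  y=0 (T, w=70) cum 70
  y=0 (U, w=2) cum 72
  y=5 (R, w=20) cum 92
  y=5 (S, w=35) cum 127
  y=9 (P, w=200) cum 327  ← median
  y=13 (Q, w=6) cum 333
  y=17 (V, w=200) cum 533
⇒ y* = 9

(12, 9)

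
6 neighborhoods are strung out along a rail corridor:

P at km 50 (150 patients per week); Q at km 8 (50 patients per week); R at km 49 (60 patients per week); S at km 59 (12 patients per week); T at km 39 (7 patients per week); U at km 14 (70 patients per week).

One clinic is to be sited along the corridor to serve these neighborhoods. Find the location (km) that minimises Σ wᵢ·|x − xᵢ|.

x = 49

For a sum of weighted absolute distances on a line, the optimum is the weighted median (not the mean). Total weight W = 349; half-weight = 174.5.
Sort by position and accumulate weight:
  km 8 (Q, w=50) → cum 50
  km 14 (U, w=70) → cum 120
  km 39 (T, w=7) → cum 127
  km 49 (R, w=60) → cum 187  ≥ 174.5 → median here
  km 50 (P, w=150) → cum 337
  km 59 (S, w=12) → cum 349
Optimal location: km 49.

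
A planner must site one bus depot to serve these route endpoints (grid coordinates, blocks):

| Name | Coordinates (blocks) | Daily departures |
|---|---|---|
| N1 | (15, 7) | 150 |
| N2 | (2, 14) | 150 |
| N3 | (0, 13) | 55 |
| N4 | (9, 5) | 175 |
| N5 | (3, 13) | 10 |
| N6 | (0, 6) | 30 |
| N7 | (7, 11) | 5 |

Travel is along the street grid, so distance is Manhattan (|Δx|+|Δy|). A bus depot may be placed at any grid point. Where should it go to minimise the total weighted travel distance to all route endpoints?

(9, 7)

Manhattan distance separates: Σwᵢ(|x−xᵢ|+|y−yᵢ|) = Σwᵢ|x−xᵢ| + Σwᵢ|y−yᵢ|, so x and y are optimised independently as 1-D weighted medians.
Total weight W = 575; half = 287.5.
x-coordinate, sorted with cumulative weight:
  x=0 (N3, w=55) cum 55
  x=0 (N6, w=30) cum 85
  x=2 (N2, w=150) cum 235
  x=3 (N5, w=10) cum 245
  x=7 (N7, w=5) cum 250
  x=9 (N4, w=175) cum 425  ← median
  x=15 (N1, w=150) cum 575
⇒ x* = 9
y-coordinate, sorted with cumulative weight:
  y=5 (N4, w=175) cum 175
  y=6 (N6, w=30) cum 205
  y=7 (N1, w=150) cum 355  ← median
  y=11 (N7, w=5) cum 360
  y=13 (N3, w=55) cum 415
  y=13 (N5, w=10) cum 425
  y=14 (N2, w=150) cum 575
⇒ y* = 7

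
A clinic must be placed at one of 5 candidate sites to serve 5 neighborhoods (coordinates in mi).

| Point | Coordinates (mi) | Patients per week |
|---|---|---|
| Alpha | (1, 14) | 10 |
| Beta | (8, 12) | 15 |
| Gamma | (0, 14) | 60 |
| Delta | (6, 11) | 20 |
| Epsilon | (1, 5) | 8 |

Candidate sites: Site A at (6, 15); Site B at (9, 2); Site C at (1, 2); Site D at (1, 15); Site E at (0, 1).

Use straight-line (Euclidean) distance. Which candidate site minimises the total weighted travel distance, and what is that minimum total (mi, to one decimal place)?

Site D, total 417.2 mi

Total weighted distance at each candidate:
  Site A (6, 15): total = 639.5
  Site B (9, 2): total = 1453.1
  Site C (1, 2): total = 1255.5
  Site D (1, 15): total = 417.2
  Site E (0, 1): total = 1380.6
Minimum is at Site D with total 417.2 mi.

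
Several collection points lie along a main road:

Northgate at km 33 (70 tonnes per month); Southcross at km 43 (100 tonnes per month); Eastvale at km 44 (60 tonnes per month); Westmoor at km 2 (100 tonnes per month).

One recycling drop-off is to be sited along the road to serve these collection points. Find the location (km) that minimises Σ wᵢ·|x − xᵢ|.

x = 33

For a sum of weighted absolute distances on a line, the optimum is the weighted median (not the mean). Total weight W = 330; half-weight = 165.
Sort by position and accumulate weight:
  km 2 (Westmoor, w=100) → cum 100
  km 33 (Northgate, w=70) → cum 170  ≥ 165 → median here
  km 43 (Southcross, w=100) → cum 270
  km 44 (Eastvale, w=60) → cum 330
Optimal location: km 33.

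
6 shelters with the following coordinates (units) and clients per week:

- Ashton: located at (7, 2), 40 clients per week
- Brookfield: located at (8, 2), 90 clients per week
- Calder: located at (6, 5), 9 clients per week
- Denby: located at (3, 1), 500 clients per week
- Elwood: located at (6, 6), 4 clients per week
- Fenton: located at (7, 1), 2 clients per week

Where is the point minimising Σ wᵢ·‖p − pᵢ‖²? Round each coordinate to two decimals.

(4.02, 1.29)

The minimiser of Σwᵢ‖p−pᵢ‖² is the weighted centroid p* = (Σwᵢpᵢ)/(Σwᵢ).
Σwᵢ = 645.
Σwᵢxᵢ = 40·7 + 90·8 + 9·6 + 500·3 + 4·6 + 2·7 = 2592.
Σwᵢyᵢ = 40·2 + 90·2 + 9·5 + 500·1 + 4·6 + 2·1 = 831.
x* = 2592/645 = 4.02, y* = 831/645 = 1.29.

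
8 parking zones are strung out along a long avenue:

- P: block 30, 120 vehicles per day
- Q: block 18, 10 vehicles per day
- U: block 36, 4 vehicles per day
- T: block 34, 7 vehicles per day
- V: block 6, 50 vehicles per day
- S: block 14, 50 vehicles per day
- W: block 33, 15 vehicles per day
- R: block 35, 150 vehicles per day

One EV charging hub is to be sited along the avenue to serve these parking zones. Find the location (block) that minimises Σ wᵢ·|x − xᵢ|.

x = 30

For a sum of weighted absolute distances on a line, the optimum is the weighted median (not the mean). Total weight W = 406; half-weight = 203.
Sort by position and accumulate weight:
  block 6 (V, w=50) → cum 50
  block 14 (S, w=50) → cum 100
  block 18 (Q, w=10) → cum 110
  block 30 (P, w=120) → cum 230  ≥ 203 → median here
  block 33 (W, w=15) → cum 245
  block 34 (T, w=7) → cum 252
  block 35 (R, w=150) → cum 402
  block 36 (U, w=4) → cum 406
Optimal location: block 30.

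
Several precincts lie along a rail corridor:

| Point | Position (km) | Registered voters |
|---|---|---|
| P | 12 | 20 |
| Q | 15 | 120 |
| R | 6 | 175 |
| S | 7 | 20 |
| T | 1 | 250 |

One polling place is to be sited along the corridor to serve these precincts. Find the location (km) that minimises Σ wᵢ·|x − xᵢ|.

x = 6

For a sum of weighted absolute distances on a line, the optimum is the weighted median (not the mean). Total weight W = 585; half-weight = 292.5.
Sort by position and accumulate weight:
  km 1 (T, w=250) → cum 250
  km 6 (R, w=175) → cum 425  ≥ 292.5 → median here
  km 7 (S, w=20) → cum 445
  km 12 (P, w=20) → cum 465
  km 15 (Q, w=120) → cum 585
Optimal location: km 6.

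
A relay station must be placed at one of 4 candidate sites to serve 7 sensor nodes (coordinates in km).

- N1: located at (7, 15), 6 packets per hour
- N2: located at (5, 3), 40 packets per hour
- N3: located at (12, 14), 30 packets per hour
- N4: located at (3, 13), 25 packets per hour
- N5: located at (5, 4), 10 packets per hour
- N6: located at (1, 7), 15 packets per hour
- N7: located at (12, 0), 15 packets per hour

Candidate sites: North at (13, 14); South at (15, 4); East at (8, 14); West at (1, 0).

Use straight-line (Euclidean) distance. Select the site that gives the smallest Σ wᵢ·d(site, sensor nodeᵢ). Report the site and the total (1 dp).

East, total 1183.3 km

Total weighted distance at each candidate:
  North (13, 14): total = 1408.8
  South (15, 4): total = 1561.6
  East (8, 14): total = 1183.3
  West (1, 0): total = 1486.5
Minimum is at East with total 1183.3 km.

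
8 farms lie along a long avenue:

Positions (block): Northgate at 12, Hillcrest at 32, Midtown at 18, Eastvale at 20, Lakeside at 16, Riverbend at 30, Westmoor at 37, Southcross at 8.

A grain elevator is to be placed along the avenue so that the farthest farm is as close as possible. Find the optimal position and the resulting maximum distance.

location 22.5, max distance 14.5

The 1-center on a line is the midpoint of the two extreme points: leftmost at 8, rightmost at 37.
Optimal location = (8 + 37)/2 = 22.5; maximum distance = (37 − 8)/2 = 14.5.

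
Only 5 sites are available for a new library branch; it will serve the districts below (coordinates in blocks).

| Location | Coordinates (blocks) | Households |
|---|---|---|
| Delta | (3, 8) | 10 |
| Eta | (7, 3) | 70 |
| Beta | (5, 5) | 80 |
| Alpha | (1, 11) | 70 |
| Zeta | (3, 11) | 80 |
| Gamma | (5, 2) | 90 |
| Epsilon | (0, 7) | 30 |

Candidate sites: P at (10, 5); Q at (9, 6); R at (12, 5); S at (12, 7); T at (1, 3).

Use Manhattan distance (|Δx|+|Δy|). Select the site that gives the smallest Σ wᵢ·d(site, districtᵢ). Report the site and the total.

Total weighted distance at each candidate:
  P (10, 5): total = 4020
  Q (9, 6): total = 3640
  R (12, 5): total = 4880
  S (12, 7): total = 4980
  T (1, 3): total = 2930
Minimum is at T with total 2930 blocks.

T, total 2930 blocks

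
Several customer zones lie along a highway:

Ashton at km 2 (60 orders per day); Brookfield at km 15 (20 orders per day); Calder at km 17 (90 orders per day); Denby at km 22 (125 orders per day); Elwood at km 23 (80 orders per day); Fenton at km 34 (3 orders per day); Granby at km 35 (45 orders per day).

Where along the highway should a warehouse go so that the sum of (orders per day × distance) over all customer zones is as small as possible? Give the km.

x = 22

For a sum of weighted absolute distances on a line, the optimum is the weighted median (not the mean). Total weight W = 423; half-weight = 211.5.
Sort by position and accumulate weight:
  km 2 (Ashton, w=60) → cum 60
  km 15 (Brookfield, w=20) → cum 80
  km 17 (Calder, w=90) → cum 170
  km 22 (Denby, w=125) → cum 295  ≥ 211.5 → median here
  km 23 (Elwood, w=80) → cum 375
  km 34 (Fenton, w=3) → cum 378
  km 35 (Granby, w=45) → cum 423
Optimal location: km 22.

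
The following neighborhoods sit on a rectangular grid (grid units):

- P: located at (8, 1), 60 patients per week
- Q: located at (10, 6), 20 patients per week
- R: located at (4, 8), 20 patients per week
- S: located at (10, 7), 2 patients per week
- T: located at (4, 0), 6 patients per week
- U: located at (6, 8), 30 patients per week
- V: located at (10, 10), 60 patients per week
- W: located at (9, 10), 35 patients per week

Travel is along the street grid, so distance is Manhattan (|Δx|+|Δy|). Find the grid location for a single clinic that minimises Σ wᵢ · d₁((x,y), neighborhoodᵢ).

Manhattan distance separates: Σwᵢ(|x−xᵢ|+|y−yᵢ|) = Σwᵢ|x−xᵢ| + Σwᵢ|y−yᵢ|, so x and y are optimised independently as 1-D weighted medians.
Total weight W = 233; half = 116.5.
x-coordinate, sorted with cumulative weight:
  x=4 (R, w=20) cum 20
  x=4 (T, w=6) cum 26
  x=6 (U, w=30) cum 56
  x=8 (P, w=60) cum 116
  x=9 (W, w=35) cum 151  ← median
  x=10 (Q, w=20) cum 171
  x=10 (S, w=2) cum 173
  x=10 (V, w=60) cum 233
⇒ x* = 9
y-coordinate, sorted with cumulative weight:
  y=0 (T, w=6) cum 6
  y=1 (P, w=60) cum 66
  y=6 (Q, w=20) cum 86
  y=7 (S, w=2) cum 88
  y=8 (R, w=20) cum 108
  y=8 (U, w=30) cum 138  ← median
  y=10 (V, w=60) cum 198
  y=10 (W, w=35) cum 233
⇒ y* = 8

(9, 8)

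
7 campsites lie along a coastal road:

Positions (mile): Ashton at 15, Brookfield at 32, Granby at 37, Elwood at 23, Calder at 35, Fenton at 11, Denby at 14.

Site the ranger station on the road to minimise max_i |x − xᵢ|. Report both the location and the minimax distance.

The 1-center on a line is the midpoint of the two extreme points: leftmost at 11, rightmost at 37.
Optimal location = (11 + 37)/2 = 24; maximum distance = (37 − 11)/2 = 13.

location 24, max distance 13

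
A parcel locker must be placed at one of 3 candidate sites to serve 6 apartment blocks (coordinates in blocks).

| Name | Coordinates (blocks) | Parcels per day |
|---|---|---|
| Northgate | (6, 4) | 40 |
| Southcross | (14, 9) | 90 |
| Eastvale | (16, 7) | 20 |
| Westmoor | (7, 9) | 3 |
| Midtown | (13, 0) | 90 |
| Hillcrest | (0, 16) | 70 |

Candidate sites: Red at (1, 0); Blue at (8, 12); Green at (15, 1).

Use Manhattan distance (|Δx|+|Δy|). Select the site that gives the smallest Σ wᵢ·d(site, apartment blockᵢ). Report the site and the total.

Green, total 3848 blocks

Total weighted distance at each candidate:
  Red (1, 0): total = 5095
  Blue (8, 12): total = 3852
  Green (15, 1): total = 3848
Minimum is at Green with total 3848 blocks.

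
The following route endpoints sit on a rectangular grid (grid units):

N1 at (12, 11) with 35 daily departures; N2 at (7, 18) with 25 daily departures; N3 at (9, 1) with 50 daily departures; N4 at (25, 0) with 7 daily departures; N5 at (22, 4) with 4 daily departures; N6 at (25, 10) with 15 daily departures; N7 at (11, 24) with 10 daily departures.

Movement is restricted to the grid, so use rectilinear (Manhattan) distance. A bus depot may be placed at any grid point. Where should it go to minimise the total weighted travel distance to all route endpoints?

Manhattan distance separates: Σwᵢ(|x−xᵢ|+|y−yᵢ|) = Σwᵢ|x−xᵢ| + Σwᵢ|y−yᵢ|, so x and y are optimised independently as 1-D weighted medians.
Total weight W = 146; half = 73.
x-coordinate, sorted with cumulative weight:
  x=7 (N2, w=25) cum 25
  x=9 (N3, w=50) cum 75  ← median
  x=11 (N7, w=10) cum 85
  x=12 (N1, w=35) cum 120
  x=22 (N5, w=4) cum 124
  x=25 (N4, w=7) cum 131
  x=25 (N6, w=15) cum 146
⇒ x* = 9
y-coordinate, sorted with cumulative weight:
  y=0 (N4, w=7) cum 7
  y=1 (N3, w=50) cum 57
  y=4 (N5, w=4) cum 61
  y=10 (N6, w=15) cum 76  ← median
  y=11 (N1, w=35) cum 111
  y=18 (N2, w=25) cum 136
  y=24 (N7, w=10) cum 146
⇒ y* = 10

(9, 10)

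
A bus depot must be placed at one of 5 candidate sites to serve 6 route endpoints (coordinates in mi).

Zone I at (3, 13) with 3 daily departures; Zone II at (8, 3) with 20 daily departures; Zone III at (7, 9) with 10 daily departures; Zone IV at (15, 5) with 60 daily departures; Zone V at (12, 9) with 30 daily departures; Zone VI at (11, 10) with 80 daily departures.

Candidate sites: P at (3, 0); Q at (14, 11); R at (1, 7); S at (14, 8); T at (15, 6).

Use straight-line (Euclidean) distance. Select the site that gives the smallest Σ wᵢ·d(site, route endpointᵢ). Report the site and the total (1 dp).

S, total 808.4 mi

Total weighted distance at each candidate:
  P (3, 0): total = 2440.4
  Q (14, 11): total = 1009.1
  R (1, 7): total = 2262.6
  S (14, 8): total = 808.4
  T (15, 6): total = 919.3
Minimum is at S with total 808.4 mi.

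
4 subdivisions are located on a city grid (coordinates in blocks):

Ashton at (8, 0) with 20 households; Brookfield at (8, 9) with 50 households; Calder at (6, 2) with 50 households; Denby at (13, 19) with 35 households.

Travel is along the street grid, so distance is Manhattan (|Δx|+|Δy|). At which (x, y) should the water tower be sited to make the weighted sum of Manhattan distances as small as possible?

(8, 9)

Manhattan distance separates: Σwᵢ(|x−xᵢ|+|y−yᵢ|) = Σwᵢ|x−xᵢ| + Σwᵢ|y−yᵢ|, so x and y are optimised independently as 1-D weighted medians.
Total weight W = 155; half = 77.5.
x-coordinate, sorted with cumulative weight:
  x=6 (Calder, w=50) cum 50
  x=8 (Ashton, w=20) cum 70
  x=8 (Brookfield, w=50) cum 120  ← median
  x=13 (Denby, w=35) cum 155
⇒ x* = 8
y-coordinate, sorted with cumulative weight:
  y=0 (Ashton, w=20) cum 20
  y=2 (Calder, w=50) cum 70
  y=9 (Brookfield, w=50) cum 120  ← median
  y=19 (Denby, w=35) cum 155
⇒ y* = 9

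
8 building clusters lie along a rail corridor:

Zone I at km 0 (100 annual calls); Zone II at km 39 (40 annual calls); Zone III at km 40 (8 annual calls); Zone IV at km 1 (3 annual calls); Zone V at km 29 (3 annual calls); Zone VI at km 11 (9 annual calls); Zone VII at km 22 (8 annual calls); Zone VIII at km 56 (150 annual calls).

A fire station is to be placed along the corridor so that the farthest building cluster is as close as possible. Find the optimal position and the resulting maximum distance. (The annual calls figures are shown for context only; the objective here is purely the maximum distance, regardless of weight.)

location 28, max distance 28

The 1-center on a line is the midpoint of the two extreme points: leftmost at 0, rightmost at 56.
Optimal location = (0 + 56)/2 = 28; maximum distance = (56 − 0)/2 = 28.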